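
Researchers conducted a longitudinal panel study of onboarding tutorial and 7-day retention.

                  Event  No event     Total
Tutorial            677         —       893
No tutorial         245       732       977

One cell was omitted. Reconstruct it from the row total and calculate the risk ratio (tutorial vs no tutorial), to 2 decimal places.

3.02

The missing cell is in the exposed row: 893 − 677 = 216.
So a = 677, b = 216, c = 245, d = 732.
RR = [a/(a+b)] / [c/(c+d)] = (677/893) / (245/977) = 0.75812/0.25077 = 3.02319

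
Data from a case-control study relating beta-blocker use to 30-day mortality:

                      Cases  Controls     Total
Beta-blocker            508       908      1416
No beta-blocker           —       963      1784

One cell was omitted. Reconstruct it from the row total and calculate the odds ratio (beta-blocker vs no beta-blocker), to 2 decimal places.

The missing cell is in the unexposed row: 1784 − 963 = 821.
So a = 508, b = 908, c = 821, d = 963.
OR = (a·d)/(b·c) = (508 × 963) / (908 × 821) = 489204 / 745468 = 0.65624

0.66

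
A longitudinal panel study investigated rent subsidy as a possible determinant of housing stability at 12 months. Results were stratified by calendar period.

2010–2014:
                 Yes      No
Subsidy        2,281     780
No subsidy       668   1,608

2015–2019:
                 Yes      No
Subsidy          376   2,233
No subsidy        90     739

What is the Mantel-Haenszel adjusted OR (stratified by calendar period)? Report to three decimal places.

4.921

OR_MH = Σ(aᵢdᵢ/nᵢ) / Σ(bᵢcᵢ/nᵢ), where nᵢ is the stratum total.
Stratum 1 (2010–2014): n = 5337; a·d/n = 2281·1608/5337 = 687.2490; b·c/n = 780·668/5337 = 97.6279
Stratum 2 (2015–2019): n = 3438; a·d/n = 376·739/3438 = 80.8214; b·c/n = 2233·90/3438 = 58.4555
OR_MH = (687.2490 + 80.8214) / (97.6279 + 58.4555) = 768.0704 / 156.0834 = 4.92090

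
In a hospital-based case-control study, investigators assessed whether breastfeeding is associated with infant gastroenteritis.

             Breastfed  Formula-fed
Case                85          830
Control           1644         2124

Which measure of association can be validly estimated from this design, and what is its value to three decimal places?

Reading the table with exposure as columns: a = 85 (Breastfed, case), b = 1644 (Breastfed, non-case), c = 830 (Formula-fed, case), d = 2124.
This is a hospital-based case-control study: participants were sampled on outcome status, so risks in the source population cannot be estimated directly — relative risk is not valid here. The odds ratio is the appropriate measure.
OR = (a·d)/(b·c) = (85 × 2124) / (1644 × 830) = 180540 / 1364520 = 0.13231

0.132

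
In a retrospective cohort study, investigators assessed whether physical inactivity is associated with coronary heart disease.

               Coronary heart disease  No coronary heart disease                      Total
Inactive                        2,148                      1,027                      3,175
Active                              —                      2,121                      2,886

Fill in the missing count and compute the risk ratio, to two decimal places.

2.55

The missing cell is in the unexposed row: 2886 − 2121 = 765.
So a = 2148, b = 1027, c = 765, d = 2121.
RR = [a/(a+b)] / [c/(c+d)] = (2148/3175) / (765/2886) = 0.67654/0.26507 = 2.55226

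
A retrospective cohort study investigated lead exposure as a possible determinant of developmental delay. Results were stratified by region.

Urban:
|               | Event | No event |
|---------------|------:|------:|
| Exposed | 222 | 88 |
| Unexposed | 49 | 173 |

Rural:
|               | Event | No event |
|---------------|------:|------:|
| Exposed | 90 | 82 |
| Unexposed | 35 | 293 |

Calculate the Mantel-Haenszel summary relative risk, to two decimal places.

3.74

RR_MH = Σ(aᵢ·n₀ᵢ/nᵢ) / Σ(cᵢ·n₁ᵢ/nᵢ), with n₁ᵢ = aᵢ+bᵢ (exposed), n₀ᵢ = cᵢ+dᵢ (unexposed), nᵢ = n₁ᵢ+n₀ᵢ.
Stratum 1 (Urban): n₁ = 310, n₀ = 222, n = 532; a·n₀/n = 222·222/532 = 92.6391; c·n₁/n = 49·310/532 = 28.5526
Stratum 2 (Rural): n₁ = 172, n₀ = 328, n = 500; a·n₀/n = 90·328/500 = 59.0400; c·n₁/n = 35·172/500 = 12.0400
RR_MH = (92.6391 + 59.0400) / (28.5526 + 12.0400) = 151.6791 / 40.5926 = 3.73662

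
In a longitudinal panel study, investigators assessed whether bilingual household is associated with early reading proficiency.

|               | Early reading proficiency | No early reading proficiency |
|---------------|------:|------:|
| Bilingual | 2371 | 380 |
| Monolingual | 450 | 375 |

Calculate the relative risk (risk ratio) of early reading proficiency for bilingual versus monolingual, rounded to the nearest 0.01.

1.58

Cells: a = 2371, b = 380, c = 450, d = 375.
Risk in exposed = 2371/2751 = 0.86187; risk in unexposed = 450/825 = 0.54545.
RR = 0.86187 / 0.54545 = 1.58009
The risk among the exposed is 1.58 times that among the unexposed.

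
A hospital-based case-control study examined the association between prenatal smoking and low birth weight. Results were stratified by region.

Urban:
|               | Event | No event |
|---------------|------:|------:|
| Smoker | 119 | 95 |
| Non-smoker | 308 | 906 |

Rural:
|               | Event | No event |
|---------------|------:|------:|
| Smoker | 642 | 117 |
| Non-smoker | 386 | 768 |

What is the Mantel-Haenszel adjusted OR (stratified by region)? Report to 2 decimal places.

7.56

OR_MH = Σ(aᵢdᵢ/nᵢ) / Σ(bᵢcᵢ/nᵢ), where nᵢ is the stratum total.
Stratum 1 (Urban): n = 1428; a·d/n = 119·906/1428 = 75.5000; b·c/n = 95·308/1428 = 20.4902
Stratum 2 (Rural): n = 1913; a·d/n = 642·768/1913 = 257.7397; b·c/n = 117·386/1913 = 23.6079
OR_MH = (75.5000 + 257.7397) / (20.4902 + 23.6079) = 333.2397 / 44.0981 = 7.55677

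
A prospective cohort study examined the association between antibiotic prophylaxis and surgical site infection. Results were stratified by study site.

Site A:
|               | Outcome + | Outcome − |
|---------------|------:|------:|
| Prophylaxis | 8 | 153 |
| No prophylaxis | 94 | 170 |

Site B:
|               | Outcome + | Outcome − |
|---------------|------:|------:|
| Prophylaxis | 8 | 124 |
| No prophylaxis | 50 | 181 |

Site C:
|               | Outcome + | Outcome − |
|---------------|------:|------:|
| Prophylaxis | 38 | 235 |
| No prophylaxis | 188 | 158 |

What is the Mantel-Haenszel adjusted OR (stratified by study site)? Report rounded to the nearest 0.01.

OR_MH = Σ(aᵢdᵢ/nᵢ) / Σ(bᵢcᵢ/nᵢ), where nᵢ is the stratum total.
Stratum 1 (Site A): n = 425; a·d/n = 8·170/425 = 3.2000; b·c/n = 153·94/425 = 33.8400
Stratum 2 (Site B): n = 363; a·d/n = 8·181/363 = 3.9890; b·c/n = 124·50/363 = 17.0799
Stratum 3 (Site C): n = 619; a·d/n = 38·158/619 = 9.6995; b·c/n = 235·188/619 = 71.3732
OR_MH = (3.2000 + 3.9890 + 9.6995) / (33.8400 + 17.0799 + 71.3732) = 16.8885 / 122.2931 = 0.13810

0.14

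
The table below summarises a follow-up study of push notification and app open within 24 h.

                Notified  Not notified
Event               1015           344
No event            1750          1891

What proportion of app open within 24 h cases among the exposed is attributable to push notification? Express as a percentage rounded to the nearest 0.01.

Reading the table with exposure as columns: a = 1015 (Notified, case), b = 1750 (Notified, non-case), c = 344 (Not notified, case), d = 1891.
Risk in exposed = 1015/2765 = 0.36709; risk in unexposed = 344/2235 = 0.15391.
RR = 0.36709/0.15391 = 2.38501
AR% = (RR − 1)/RR × 100 = (2.38501 − 1)/2.38501 × 100 = 58.0714%

58.07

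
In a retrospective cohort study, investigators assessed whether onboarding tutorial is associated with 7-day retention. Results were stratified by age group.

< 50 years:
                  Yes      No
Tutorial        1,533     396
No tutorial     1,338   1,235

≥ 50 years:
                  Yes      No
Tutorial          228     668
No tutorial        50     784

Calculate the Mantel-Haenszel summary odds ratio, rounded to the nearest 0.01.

OR_MH = Σ(aᵢdᵢ/nᵢ) / Σ(bᵢcᵢ/nᵢ), where nᵢ is the stratum total.
Stratum 1 (< 50 years): n = 4502; a·d/n = 1533·1235/4502 = 420.5364; b·c/n = 396·1338/4502 = 117.6917
Stratum 2 (≥ 50 years): n = 1730; a·d/n = 228·784/1730 = 103.3249; b·c/n = 668·50/1730 = 19.3064
OR_MH = (420.5364 + 103.3249) / (117.6917 + 19.3064) = 523.8613 / 136.9981 = 3.82386

3.82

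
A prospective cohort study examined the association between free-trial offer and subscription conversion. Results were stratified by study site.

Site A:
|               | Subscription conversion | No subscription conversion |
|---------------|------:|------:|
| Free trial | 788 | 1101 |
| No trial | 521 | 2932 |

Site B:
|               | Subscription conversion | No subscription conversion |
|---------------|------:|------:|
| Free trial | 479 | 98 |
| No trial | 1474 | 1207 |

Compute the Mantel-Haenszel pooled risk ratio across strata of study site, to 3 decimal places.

RR_MH = Σ(aᵢ·n₀ᵢ/nᵢ) / Σ(cᵢ·n₁ᵢ/nᵢ), with n₁ᵢ = aᵢ+bᵢ (exposed), n₀ᵢ = cᵢ+dᵢ (unexposed), nᵢ = n₁ᵢ+n₀ᵢ.
Stratum 1 (Site A): n₁ = 1889, n₀ = 3453, n = 5342; a·n₀/n = 788·3453/5342 = 509.3531; c·n₁/n = 521·1889/5342 = 184.2323
Stratum 2 (Site B): n₁ = 577, n₀ = 2681, n = 3258; a·n₀/n = 479·2681/3258 = 394.1679; c·n₁/n = 1474·577/3258 = 261.0491
RR_MH = (509.3531 + 394.1679) / (184.2323 + 261.0491) = 903.5209 / 445.2814 = 2.02910

2.029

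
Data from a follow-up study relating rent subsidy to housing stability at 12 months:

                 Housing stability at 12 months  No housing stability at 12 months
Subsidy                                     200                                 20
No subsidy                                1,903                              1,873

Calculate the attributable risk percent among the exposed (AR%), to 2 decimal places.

Cells: a = 200, b = 20, c = 1903, d = 1873.
Risk in exposed = 200/220 = 0.90909; risk in unexposed = 1903/3776 = 0.50397.
RR = 0.90909/0.50397 = 1.80385
AR% = (RR − 1)/RR × 100 = (1.80385 − 1)/1.80385 × 100 = 44.5630%

44.56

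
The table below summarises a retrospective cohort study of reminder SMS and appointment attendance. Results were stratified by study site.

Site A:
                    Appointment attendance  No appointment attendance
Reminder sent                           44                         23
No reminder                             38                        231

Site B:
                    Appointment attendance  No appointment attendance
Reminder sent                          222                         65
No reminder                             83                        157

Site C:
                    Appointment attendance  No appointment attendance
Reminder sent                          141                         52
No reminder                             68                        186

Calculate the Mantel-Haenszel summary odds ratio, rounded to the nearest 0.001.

7.473

OR_MH = Σ(aᵢdᵢ/nᵢ) / Σ(bᵢcᵢ/nᵢ), where nᵢ is the stratum total.
Stratum 1 (Site A): n = 336; a·d/n = 44·231/336 = 30.2500; b·c/n = 23·38/336 = 2.6012
Stratum 2 (Site B): n = 527; a·d/n = 222·157/527 = 66.1366; b·c/n = 65·83/527 = 10.2372
Stratum 3 (Site C): n = 447; a·d/n = 141·186/447 = 58.6711; b·c/n = 52·68/447 = 7.9105
OR_MH = (30.2500 + 66.1366 + 58.6711) / (2.6012 + 10.2372 + 7.9105) = 155.0578 / 20.7489 = 7.47306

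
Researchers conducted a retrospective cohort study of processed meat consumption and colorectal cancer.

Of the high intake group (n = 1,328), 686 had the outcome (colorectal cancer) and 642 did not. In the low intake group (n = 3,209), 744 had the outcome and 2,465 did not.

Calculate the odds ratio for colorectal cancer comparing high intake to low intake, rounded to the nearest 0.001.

From the description: a = 686, b = 642, c = 744, d = 2465.
OR = (a·d)/(b·c) = (686 × 2465) / (642 × 744) = 1690990 / 477648 = 3.54024
The odds of colorectal cancer are about 3.54 times as high in the high intake group.

3.540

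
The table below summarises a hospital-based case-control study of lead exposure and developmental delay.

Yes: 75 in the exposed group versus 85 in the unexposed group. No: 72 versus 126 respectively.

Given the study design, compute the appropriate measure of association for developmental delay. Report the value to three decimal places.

From the description: a = 75, b = 72, c = 85, d = 126.
This is a hospital-based case-control study: participants were sampled on outcome status, so risks in the source population cannot be estimated directly — relative risk is not valid here. The odds ratio is the appropriate measure.
OR = (a·d)/(b·c) = (75 × 126) / (72 × 85) = 9450 / 6120 = 1.54412

1.544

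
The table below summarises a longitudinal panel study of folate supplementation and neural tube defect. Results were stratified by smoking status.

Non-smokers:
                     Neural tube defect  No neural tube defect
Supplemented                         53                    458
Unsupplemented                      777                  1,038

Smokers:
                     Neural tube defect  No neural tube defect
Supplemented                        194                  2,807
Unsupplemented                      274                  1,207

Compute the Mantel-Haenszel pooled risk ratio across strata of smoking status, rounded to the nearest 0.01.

RR_MH = Σ(aᵢ·n₀ᵢ/nᵢ) / Σ(cᵢ·n₁ᵢ/nᵢ), with n₁ᵢ = aᵢ+bᵢ (exposed), n₀ᵢ = cᵢ+dᵢ (unexposed), nᵢ = n₁ᵢ+n₀ᵢ.
Stratum 1 (Non-smokers): n₁ = 511, n₀ = 1815, n = 2326; a·n₀/n = 53·1815/2326 = 41.3564; c·n₁/n = 777·511/2326 = 170.6995
Stratum 2 (Smokers): n₁ = 3001, n₀ = 1481, n = 4482; a·n₀/n = 194·1481/4482 = 64.1040; c·n₁/n = 274·3001/4482 = 183.4614
RR_MH = (41.3564 + 64.1040) / (170.6995 + 183.4614) = 105.4604 / 354.1609 = 0.29778

0.30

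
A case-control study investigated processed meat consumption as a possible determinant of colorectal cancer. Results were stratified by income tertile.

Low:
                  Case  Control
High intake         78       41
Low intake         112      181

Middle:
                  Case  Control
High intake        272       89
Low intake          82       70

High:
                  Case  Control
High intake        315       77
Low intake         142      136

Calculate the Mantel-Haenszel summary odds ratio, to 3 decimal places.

3.246

OR_MH = Σ(aᵢdᵢ/nᵢ) / Σ(bᵢcᵢ/nᵢ), where nᵢ is the stratum total.
Stratum 1 (Low): n = 412; a·d/n = 78·181/412 = 34.2670; b·c/n = 41·112/412 = 11.1456
Stratum 2 (Middle): n = 513; a·d/n = 272·70/513 = 37.1150; b·c/n = 89·82/513 = 14.2261
Stratum 3 (High): n = 670; a·d/n = 315·136/670 = 63.9403; b·c/n = 77·142/670 = 16.3194
OR_MH = (34.2670 + 37.1150 + 63.9403) / (11.1456 + 14.2261 + 16.3194) = 135.3223 / 41.6912 = 3.24583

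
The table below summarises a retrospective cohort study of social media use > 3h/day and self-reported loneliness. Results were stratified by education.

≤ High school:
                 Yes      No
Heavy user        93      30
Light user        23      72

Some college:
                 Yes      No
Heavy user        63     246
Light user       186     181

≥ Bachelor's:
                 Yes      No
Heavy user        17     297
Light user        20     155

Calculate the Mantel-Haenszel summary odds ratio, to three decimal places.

0.638

OR_MH = Σ(aᵢdᵢ/nᵢ) / Σ(bᵢcᵢ/nᵢ), where nᵢ is the stratum total.
Stratum 1 (≤ High school): n = 218; a·d/n = 93·72/218 = 30.7156; b·c/n = 30·23/218 = 3.1651
Stratum 2 (Some college): n = 676; a·d/n = 63·181/676 = 16.8683; b·c/n = 246·186/676 = 67.6864
Stratum 3 (≥ Bachelor's): n = 489; a·d/n = 17·155/489 = 5.3885; b·c/n = 297·20/489 = 12.1472
OR_MH = (30.7156 + 16.8683 + 5.3885) / (3.1651 + 67.6864 + 12.1472) = 52.9725 / 82.9988 = 0.63823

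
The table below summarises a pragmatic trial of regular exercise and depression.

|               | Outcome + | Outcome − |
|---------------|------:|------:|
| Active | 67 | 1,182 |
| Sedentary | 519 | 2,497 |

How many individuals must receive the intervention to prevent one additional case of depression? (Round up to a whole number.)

Risk in treated group = 67/1249 = 0.05364; risk in control = 519/3016 = 0.17208.
Absolute risk reduction = 0.17208 − 0.05364 = 0.11844
NNT = 1 / ARR = 1 / 0.11844 = 8.443 → round up → 9

9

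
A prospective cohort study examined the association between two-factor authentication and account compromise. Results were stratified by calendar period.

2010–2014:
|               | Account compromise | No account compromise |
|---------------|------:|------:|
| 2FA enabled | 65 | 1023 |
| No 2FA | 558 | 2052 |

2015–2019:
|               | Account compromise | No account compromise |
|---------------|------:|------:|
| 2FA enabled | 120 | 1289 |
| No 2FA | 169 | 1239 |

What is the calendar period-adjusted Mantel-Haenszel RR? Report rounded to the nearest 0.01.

0.43

RR_MH = Σ(aᵢ·n₀ᵢ/nᵢ) / Σ(cᵢ·n₁ᵢ/nᵢ), with n₁ᵢ = aᵢ+bᵢ (exposed), n₀ᵢ = cᵢ+dᵢ (unexposed), nᵢ = n₁ᵢ+n₀ᵢ.
Stratum 1 (2010–2014): n₁ = 1088, n₀ = 2610, n = 3698; a·n₀/n = 65·2610/3698 = 45.8761; c·n₁/n = 558·1088/3698 = 164.1709
Stratum 2 (2015–2019): n₁ = 1409, n₀ = 1408, n = 2817; a·n₀/n = 120·1408/2817 = 59.9787; c·n₁/n = 169·1409/2817 = 84.5300
RR_MH = (45.8761 + 59.9787) / (164.1709 + 84.5300) = 105.8549 / 248.7009 = 0.42563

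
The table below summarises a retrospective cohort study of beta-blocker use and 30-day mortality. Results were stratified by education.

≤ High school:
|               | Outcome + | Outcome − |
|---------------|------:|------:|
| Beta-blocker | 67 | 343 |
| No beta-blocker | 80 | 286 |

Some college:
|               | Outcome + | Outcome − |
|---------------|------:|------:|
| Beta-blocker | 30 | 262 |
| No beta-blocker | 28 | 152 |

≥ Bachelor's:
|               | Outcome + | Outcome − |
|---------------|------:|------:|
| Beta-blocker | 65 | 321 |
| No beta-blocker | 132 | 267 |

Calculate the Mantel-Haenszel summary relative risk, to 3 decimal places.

RR_MH = Σ(aᵢ·n₀ᵢ/nᵢ) / Σ(cᵢ·n₁ᵢ/nᵢ), with n₁ᵢ = aᵢ+bᵢ (exposed), n₀ᵢ = cᵢ+dᵢ (unexposed), nᵢ = n₁ᵢ+n₀ᵢ.
Stratum 1 (≤ High school): n₁ = 410, n₀ = 366, n = 776; a·n₀/n = 67·366/776 = 31.6005; c·n₁/n = 80·410/776 = 42.2680
Stratum 2 (Some college): n₁ = 292, n₀ = 180, n = 472; a·n₀/n = 30·180/472 = 11.4407; c·n₁/n = 28·292/472 = 17.3220
Stratum 3 (≥ Bachelor's): n₁ = 386, n₀ = 399, n = 785; a·n₀/n = 65·399/785 = 33.0382; c·n₁/n = 132·386/785 = 64.9070
RR_MH = (31.6005 + 11.4407 + 33.0382) / (42.2680 + 17.3220 + 64.9070) = 76.0794 / 124.4971 = 0.61109

0.611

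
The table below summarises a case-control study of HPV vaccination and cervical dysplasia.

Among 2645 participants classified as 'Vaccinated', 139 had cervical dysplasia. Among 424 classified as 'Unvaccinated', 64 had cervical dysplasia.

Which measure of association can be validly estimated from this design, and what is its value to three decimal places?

From the description: a = 139, b = 2506, c = 64, d = 360.
This is a case-control study: participants were sampled on outcome status, so risks in the source population cannot be estimated directly — relative risk is not valid here. The odds ratio is the appropriate measure.
OR = (a·d)/(b·c) = (139 × 360) / (2506 × 64) = 50040 / 160384 = 0.31200

0.312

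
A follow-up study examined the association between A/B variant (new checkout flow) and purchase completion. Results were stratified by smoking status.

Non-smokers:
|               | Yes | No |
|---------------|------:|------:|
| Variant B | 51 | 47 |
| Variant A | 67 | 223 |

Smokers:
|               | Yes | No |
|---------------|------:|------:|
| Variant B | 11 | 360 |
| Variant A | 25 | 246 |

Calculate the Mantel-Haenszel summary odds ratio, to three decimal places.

1.515

OR_MH = Σ(aᵢdᵢ/nᵢ) / Σ(bᵢcᵢ/nᵢ), where nᵢ is the stratum total.
Stratum 1 (Non-smokers): n = 388; a·d/n = 51·223/388 = 29.3119; b·c/n = 47·67/388 = 8.1160
Stratum 2 (Smokers): n = 642; a·d/n = 11·246/642 = 4.2150; b·c/n = 360·25/642 = 14.0187
OR_MH = (29.3119 + 4.2150) / (8.1160 + 14.0187) = 33.5268 / 22.1347 = 1.51467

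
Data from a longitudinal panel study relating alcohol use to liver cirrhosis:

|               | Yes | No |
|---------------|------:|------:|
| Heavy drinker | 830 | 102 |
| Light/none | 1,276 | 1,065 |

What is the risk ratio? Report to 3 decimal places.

1.634

Cells: a = 830, b = 102, c = 1276, d = 1065.
Risk in exposed = 830/932 = 0.89056; risk in unexposed = 1276/2341 = 0.54507.
RR = 0.89056 / 0.54507 = 1.63385
The risk among the exposed is 1.63 times that among the unexposed.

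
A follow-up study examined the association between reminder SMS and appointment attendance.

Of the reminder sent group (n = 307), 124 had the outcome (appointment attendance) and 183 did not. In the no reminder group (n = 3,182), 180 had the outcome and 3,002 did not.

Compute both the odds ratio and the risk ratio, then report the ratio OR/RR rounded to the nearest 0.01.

From the description: a = 124, b = 183, c = 180, d = 3002.
OR = (124·3002)/(183·180) = 372248/32940 = 11.30079
Risk in exposed = 124/307 = 0.40391; risk in unexposed = 180/3182 = 0.05657; RR = 7.14021
OR/RR = 11.30079 / 7.14021 = 1.58270
The outcome is not rare, so the OR lies further from 1 than the RR.

1.58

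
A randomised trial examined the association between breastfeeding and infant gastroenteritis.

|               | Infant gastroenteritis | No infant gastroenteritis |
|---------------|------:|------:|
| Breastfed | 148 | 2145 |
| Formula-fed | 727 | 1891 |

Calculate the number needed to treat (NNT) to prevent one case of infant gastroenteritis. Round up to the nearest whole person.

Risk in treated group = 148/2293 = 0.06454; risk in control = 727/2618 = 0.27769.
Absolute risk reduction = 0.27769 − 0.06454 = 0.21315
NNT = 1 / ARR = 1 / 0.21315 = 4.692 → round up → 5

5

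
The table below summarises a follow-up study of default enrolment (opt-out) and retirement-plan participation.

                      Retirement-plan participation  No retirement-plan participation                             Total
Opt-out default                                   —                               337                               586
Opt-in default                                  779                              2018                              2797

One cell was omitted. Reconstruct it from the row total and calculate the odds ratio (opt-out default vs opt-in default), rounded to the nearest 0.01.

1.91

The missing cell is in the exposed row: 586 − 337 = 249.
So a = 249, b = 337, c = 779, d = 2018.
OR = (a·d)/(b·c) = (249 × 2018) / (337 × 779) = 502482 / 262523 = 1.91405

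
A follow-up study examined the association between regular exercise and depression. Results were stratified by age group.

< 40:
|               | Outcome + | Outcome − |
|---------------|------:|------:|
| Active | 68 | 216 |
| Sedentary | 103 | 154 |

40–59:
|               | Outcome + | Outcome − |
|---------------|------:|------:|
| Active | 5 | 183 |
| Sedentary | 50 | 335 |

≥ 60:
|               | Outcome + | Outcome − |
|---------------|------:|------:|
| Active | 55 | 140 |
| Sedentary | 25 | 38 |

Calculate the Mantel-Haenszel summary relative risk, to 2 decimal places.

0.55

RR_MH = Σ(aᵢ·n₀ᵢ/nᵢ) / Σ(cᵢ·n₁ᵢ/nᵢ), with n₁ᵢ = aᵢ+bᵢ (exposed), n₀ᵢ = cᵢ+dᵢ (unexposed), nᵢ = n₁ᵢ+n₀ᵢ.
Stratum 1 (< 40): n₁ = 284, n₀ = 257, n = 541; a·n₀/n = 68·257/541 = 32.3031; c·n₁/n = 103·284/541 = 54.0702
Stratum 2 (40–59): n₁ = 188, n₀ = 385, n = 573; a·n₀/n = 5·385/573 = 3.3595; c·n₁/n = 50·188/573 = 16.4049
Stratum 3 (≥ 60): n₁ = 195, n₀ = 63, n = 258; a·n₀/n = 55·63/258 = 13.4302; c·n₁/n = 25·195/258 = 18.8953
RR_MH = (32.3031 + 3.3595 + 13.4302) / (54.0702 + 16.4049 + 18.8953) = 49.0929 / 89.3705 = 0.54932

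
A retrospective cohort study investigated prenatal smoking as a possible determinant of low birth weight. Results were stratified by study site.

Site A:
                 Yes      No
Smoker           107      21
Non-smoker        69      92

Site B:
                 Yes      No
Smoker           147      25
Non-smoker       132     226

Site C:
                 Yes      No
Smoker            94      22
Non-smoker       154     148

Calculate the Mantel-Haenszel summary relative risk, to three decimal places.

RR_MH = Σ(aᵢ·n₀ᵢ/nᵢ) / Σ(cᵢ·n₁ᵢ/nᵢ), with n₁ᵢ = aᵢ+bᵢ (exposed), n₀ᵢ = cᵢ+dᵢ (unexposed), nᵢ = n₁ᵢ+n₀ᵢ.
Stratum 1 (Site A): n₁ = 128, n₀ = 161, n = 289; a·n₀/n = 107·161/289 = 59.6090; c·n₁/n = 69·128/289 = 30.5606
Stratum 2 (Site B): n₁ = 172, n₀ = 358, n = 530; a·n₀/n = 147·358/530 = 99.2943; c·n₁/n = 132·172/530 = 42.8377
Stratum 3 (Site C): n₁ = 116, n₀ = 302, n = 418; a·n₀/n = 94·302/418 = 67.9139; c·n₁/n = 154·116/418 = 42.7368
RR_MH = (59.6090 + 99.2943 + 67.9139) / (30.5606 + 42.8377 + 42.7368) = 226.8172 / 116.1351 = 1.95305

1.953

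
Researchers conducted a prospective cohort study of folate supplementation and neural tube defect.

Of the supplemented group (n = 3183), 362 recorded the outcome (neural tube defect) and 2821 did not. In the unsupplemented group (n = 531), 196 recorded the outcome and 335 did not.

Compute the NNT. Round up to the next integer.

4

Risk in treated group = 362/3183 = 0.11373; risk in control = 196/531 = 0.36911.
Absolute risk reduction = 0.36911 − 0.11373 = 0.25539
NNT = 1 / ARR = 1 / 0.25539 = 3.916 → round up → 4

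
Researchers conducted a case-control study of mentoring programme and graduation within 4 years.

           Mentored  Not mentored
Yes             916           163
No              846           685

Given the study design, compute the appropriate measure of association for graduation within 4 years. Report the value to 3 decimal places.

Reading the table with exposure as columns: a = 916 (Mentored, case), b = 846 (Mentored, non-case), c = 163 (Not mentored, case), d = 685.
This is a case-control study: participants were sampled on outcome status, so risks in the source population cannot be estimated directly — relative risk is not valid here. The odds ratio is the appropriate measure.
OR = (a·d)/(b·c) = (916 × 685) / (846 × 163) = 627460 / 137898 = 4.55017

4.550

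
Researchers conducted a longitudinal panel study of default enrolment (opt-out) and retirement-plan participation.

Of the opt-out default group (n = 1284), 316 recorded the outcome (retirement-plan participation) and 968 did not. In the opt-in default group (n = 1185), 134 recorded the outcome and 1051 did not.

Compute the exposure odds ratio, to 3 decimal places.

2.560

From the description: a = 316, b = 968, c = 134, d = 1051.
OR = (a·d)/(b·c) = (316 × 1051) / (968 × 134) = 332116 / 129712 = 2.56041
The odds of retirement-plan participation are about 2.56 times as high in the opt-out default group.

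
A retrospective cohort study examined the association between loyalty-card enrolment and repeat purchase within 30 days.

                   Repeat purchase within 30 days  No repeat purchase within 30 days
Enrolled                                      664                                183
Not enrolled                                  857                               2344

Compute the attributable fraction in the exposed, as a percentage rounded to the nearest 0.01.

65.85

Cells: a = 664, b = 183, c = 857, d = 2344.
Risk in exposed = 664/847 = 0.78394; risk in unexposed = 857/3201 = 0.26773.
RR = 0.78394/0.26773 = 2.92812
AR% = (RR − 1)/RR × 100 = (2.92812 − 1)/2.92812 × 100 = 65.8484%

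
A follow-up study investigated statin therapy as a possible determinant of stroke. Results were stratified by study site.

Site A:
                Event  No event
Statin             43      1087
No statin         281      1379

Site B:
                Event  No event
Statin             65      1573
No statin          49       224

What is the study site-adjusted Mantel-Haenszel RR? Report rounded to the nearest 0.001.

0.224

RR_MH = Σ(aᵢ·n₀ᵢ/nᵢ) / Σ(cᵢ·n₁ᵢ/nᵢ), with n₁ᵢ = aᵢ+bᵢ (exposed), n₀ᵢ = cᵢ+dᵢ (unexposed), nᵢ = n₁ᵢ+n₀ᵢ.
Stratum 1 (Site A): n₁ = 1130, n₀ = 1660, n = 2790; a·n₀/n = 43·1660/2790 = 25.5842; c·n₁/n = 281·1130/2790 = 113.8100
Stratum 2 (Site B): n₁ = 1638, n₀ = 273, n = 1911; a·n₀/n = 65·273/1911 = 9.2857; c·n₁/n = 49·1638/1911 = 42.0000
RR_MH = (25.5842 + 9.2857) / (113.8100 + 42.0000) = 34.8699 / 155.8100 = 0.22380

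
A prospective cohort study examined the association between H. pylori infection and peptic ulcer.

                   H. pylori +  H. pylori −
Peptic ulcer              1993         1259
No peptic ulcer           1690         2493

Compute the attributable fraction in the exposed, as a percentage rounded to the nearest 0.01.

Reading the table with exposure as columns: a = 1993 (H. pylori +, case), b = 1690 (H. pylori +, non-case), c = 1259 (H. pylori −, case), d = 2493.
Risk in exposed = 1993/3683 = 0.54113; risk in unexposed = 1259/3752 = 0.33555.
RR = 0.54113/0.33555 = 1.61266
AR% = (RR − 1)/RR × 100 = (1.61266 − 1)/1.61266 × 100 = 37.9906%

37.99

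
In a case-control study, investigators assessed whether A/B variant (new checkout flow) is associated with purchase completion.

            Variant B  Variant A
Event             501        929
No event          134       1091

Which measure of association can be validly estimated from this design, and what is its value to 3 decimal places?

Reading the table with exposure as columns: a = 501 (Variant B, case), b = 134 (Variant B, non-case), c = 929 (Variant A, case), d = 1091.
This is a case-control study: participants were sampled on outcome status, so risks in the source population cannot be estimated directly — relative risk is not valid here. The odds ratio is the appropriate measure.
OR = (a·d)/(b·c) = (501 × 1091) / (134 × 929) = 546591 / 124486 = 4.39078

4.391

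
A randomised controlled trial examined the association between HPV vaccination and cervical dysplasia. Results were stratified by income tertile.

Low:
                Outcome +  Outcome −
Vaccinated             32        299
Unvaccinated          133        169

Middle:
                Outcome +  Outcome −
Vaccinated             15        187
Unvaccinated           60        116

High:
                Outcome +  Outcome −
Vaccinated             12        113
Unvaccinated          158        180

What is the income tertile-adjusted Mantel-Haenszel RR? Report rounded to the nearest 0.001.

0.215

RR_MH = Σ(aᵢ·n₀ᵢ/nᵢ) / Σ(cᵢ·n₁ᵢ/nᵢ), with n₁ᵢ = aᵢ+bᵢ (exposed), n₀ᵢ = cᵢ+dᵢ (unexposed), nᵢ = n₁ᵢ+n₀ᵢ.
Stratum 1 (Low): n₁ = 331, n₀ = 302, n = 633; a·n₀/n = 32·302/633 = 15.2670; c·n₁/n = 133·331/633 = 69.5466
Stratum 2 (Middle): n₁ = 202, n₀ = 176, n = 378; a·n₀/n = 15·176/378 = 6.9841; c·n₁/n = 60·202/378 = 32.0635
Stratum 3 (High): n₁ = 125, n₀ = 338, n = 463; a·n₀/n = 12·338/463 = 8.7603; c·n₁/n = 158·125/463 = 42.6566
RR_MH = (15.2670 + 6.9841 + 8.7603) / (69.5466 + 32.0635 + 42.6566) = 31.0114 / 144.2667 = 0.21496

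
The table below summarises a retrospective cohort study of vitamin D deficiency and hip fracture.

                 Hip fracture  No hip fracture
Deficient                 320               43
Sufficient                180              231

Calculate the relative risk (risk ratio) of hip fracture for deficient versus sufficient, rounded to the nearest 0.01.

Cells: a = 320, b = 43, c = 180, d = 231.
Risk in exposed = 320/363 = 0.88154; risk in unexposed = 180/411 = 0.43796.
RR = 0.88154 / 0.43796 = 2.01286
The risk among the exposed is 2.01 times that among the unexposed.

2.01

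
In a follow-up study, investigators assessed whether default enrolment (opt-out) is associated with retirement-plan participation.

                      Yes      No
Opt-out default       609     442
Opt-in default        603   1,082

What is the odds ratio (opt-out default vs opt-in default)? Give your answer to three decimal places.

2.472

Cells: a = 609, b = 442, c = 603, d = 1082.
OR = (a·d)/(b·c) = (609 × 1082) / (442 × 603) = 658938 / 266526 = 2.47232
The odds of retirement-plan participation are about 2.47 times as high in the opt-out default group.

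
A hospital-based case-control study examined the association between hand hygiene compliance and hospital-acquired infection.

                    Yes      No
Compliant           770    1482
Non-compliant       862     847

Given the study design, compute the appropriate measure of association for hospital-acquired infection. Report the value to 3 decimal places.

Cells: a = 770, b = 1482, c = 862, d = 847.
This is a hospital-based case-control study: participants were sampled on outcome status, so risks in the source population cannot be estimated directly — relative risk is not valid here. The odds ratio is the appropriate measure.
OR = (a·d)/(b·c) = (770 × 847) / (1482 × 862) = 652190 / 1277484 = 0.51053

0.511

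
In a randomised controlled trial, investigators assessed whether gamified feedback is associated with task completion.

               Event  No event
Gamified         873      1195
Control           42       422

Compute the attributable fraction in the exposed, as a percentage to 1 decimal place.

Cells: a = 873, b = 1195, c = 42, d = 422.
Risk in exposed = 873/2068 = 0.42215; risk in unexposed = 42/464 = 0.09052.
RR = 0.42215/0.09052 = 4.66372
AR% = (RR − 1)/RR × 100 = (4.66372 − 1)/4.66372 × 100 = 78.5579%

78.6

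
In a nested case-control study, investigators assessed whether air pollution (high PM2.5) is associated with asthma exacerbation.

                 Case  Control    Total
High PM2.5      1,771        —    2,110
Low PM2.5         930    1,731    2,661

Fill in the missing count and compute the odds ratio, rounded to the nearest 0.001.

9.724

The missing cell is in the exposed row: 2110 − 1771 = 339.
So a = 1771, b = 339, c = 930, d = 1731.
OR = (a·d)/(b·c) = (1771 × 1731) / (339 × 930) = 3065601 / 315270 = 9.72373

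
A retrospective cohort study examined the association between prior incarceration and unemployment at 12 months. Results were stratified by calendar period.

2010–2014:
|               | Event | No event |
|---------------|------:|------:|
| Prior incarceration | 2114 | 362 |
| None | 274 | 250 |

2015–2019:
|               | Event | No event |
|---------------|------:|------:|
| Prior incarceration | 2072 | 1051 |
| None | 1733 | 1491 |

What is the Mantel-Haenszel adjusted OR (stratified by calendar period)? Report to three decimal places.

2.071

OR_MH = Σ(aᵢdᵢ/nᵢ) / Σ(bᵢcᵢ/nᵢ), where nᵢ is the stratum total.
Stratum 1 (2010–2014): n = 3000; a·d/n = 2114·250/3000 = 176.1667; b·c/n = 362·274/3000 = 33.0627
Stratum 2 (2015–2019): n = 6347; a·d/n = 2072·1491/6347 = 486.7421; b·c/n = 1051·1733/6347 = 286.9675
OR_MH = (176.1667 + 486.7421) / (33.0627 + 286.9675) = 662.9087 / 320.0302 = 2.07139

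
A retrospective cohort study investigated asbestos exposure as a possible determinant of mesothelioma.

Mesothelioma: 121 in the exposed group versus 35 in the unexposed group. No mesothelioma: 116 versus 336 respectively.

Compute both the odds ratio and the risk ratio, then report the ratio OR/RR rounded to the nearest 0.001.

1.850

From the description: a = 121, b = 116, c = 35, d = 336.
OR = (121·336)/(116·35) = 40656/4060 = 10.01379
Risk in exposed = 121/237 = 0.51055; risk in unexposed = 35/371 = 0.09434; RR = 5.41181
OR/RR = 10.01379 / 5.41181 = 1.85036
The outcome is not rare, so the OR lies further from 1 than the RR.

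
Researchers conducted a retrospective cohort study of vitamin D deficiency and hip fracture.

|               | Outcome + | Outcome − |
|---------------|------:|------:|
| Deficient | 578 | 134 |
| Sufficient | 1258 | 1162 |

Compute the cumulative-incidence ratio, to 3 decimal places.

1.562

Cells: a = 578, b = 134, c = 1258, d = 1162.
Risk in exposed = 578/712 = 0.81180; risk in unexposed = 1258/2420 = 0.51983.
RR = 0.81180 / 0.51983 = 1.56165
The risk among the exposed is 1.56 times that among the unexposed.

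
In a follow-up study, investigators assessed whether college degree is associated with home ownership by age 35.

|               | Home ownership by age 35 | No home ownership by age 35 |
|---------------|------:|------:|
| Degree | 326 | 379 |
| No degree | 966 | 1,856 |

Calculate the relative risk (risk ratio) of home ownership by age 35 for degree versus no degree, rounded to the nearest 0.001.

Cells: a = 326, b = 379, c = 966, d = 1856.
Risk in exposed = 326/705 = 0.46241; risk in unexposed = 966/2822 = 0.34231.
RR = 0.46241 / 0.34231 = 1.35085
The risk among the exposed is 1.35 times that among the unexposed.

1.351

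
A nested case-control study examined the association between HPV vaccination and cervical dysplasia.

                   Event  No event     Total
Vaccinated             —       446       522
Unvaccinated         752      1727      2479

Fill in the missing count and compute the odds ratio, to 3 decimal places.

0.391

The missing cell is in the exposed row: 522 − 446 = 76.
So a = 76, b = 446, c = 752, d = 1727.
OR = (a·d)/(b·c) = (76 × 1727) / (446 × 752) = 131252 / 335392 = 0.39134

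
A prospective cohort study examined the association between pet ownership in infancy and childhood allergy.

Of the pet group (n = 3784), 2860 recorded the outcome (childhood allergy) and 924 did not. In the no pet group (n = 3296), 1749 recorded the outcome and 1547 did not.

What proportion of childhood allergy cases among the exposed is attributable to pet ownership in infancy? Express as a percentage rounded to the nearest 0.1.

From the description: a = 2860, b = 924, c = 1749, d = 1547.
Risk in exposed = 2860/3784 = 0.75581; risk in unexposed = 1749/3296 = 0.53064.
RR = 0.75581/0.53064 = 1.42434
AR% = (RR − 1)/RR × 100 = (1.42434 − 1)/1.42434 × 100 = 29.7918%

29.8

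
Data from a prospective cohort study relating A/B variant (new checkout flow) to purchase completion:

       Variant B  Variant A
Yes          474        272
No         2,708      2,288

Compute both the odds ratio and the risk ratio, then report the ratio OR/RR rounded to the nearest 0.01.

1.05

Reading the table with exposure as columns: a = 474 (Variant B, case), b = 2708 (Variant B, non-case), c = 272 (Variant A, case), d = 2288.
OR = (474·2288)/(2708·272) = 1084512/736576 = 1.47237
Risk in exposed = 474/3182 = 0.14896; risk in unexposed = 272/2560 = 0.10625; RR = 1.40200
OR/RR = 1.47237 / 1.40200 = 1.05019
The outcome is not rare, so the OR lies further from 1 than the RR.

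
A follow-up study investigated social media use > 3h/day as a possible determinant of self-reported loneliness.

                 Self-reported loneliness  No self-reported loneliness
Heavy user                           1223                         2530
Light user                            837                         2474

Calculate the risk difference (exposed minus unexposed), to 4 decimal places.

Cells: a = 1223, b = 2530, c = 837, d = 2474.
Risk in exposed = 1223/3753 = 0.325873; risk in unexposed = 837/3311 = 0.252794.
Risk difference = 0.325873 − 0.252794 = 0.073079

0.0731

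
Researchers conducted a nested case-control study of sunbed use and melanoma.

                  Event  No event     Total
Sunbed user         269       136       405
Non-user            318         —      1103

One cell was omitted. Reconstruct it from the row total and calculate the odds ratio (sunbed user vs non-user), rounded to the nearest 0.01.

The missing cell is in the unexposed row: 1103 − 318 = 785.
So a = 269, b = 136, c = 318, d = 785.
OR = (a·d)/(b·c) = (269 × 785) / (136 × 318) = 211165 / 43248 = 4.88265

4.88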